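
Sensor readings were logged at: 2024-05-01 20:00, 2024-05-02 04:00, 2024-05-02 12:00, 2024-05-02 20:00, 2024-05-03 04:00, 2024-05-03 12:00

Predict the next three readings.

Gaps: 8, 8, 8, 8, 8 hours — each event is 8 hours after the previous one.
2024-05-03 12:00 + 8 h = 2024-05-03 20:00.
2024-05-03 20:00 + 8 h = 2024-05-04 04:00.
2024-05-04 04:00 + 8 h = 2024-05-04 12:00.

2024-05-03 20:00, 2024-05-04 04:00, 2024-05-04 12:00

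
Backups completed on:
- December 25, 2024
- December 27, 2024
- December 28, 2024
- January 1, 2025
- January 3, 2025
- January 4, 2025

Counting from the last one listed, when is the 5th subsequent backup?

The gap pattern 2, 1, 4, 2, 1 repeats every 3 events.
These are the Wednesdays, Fridays and Saturdays of each week.
Next Wednesday: January 8, 2025.
Next Friday: January 10, 2025.
Next Saturday: January 11, 2025.
Next Wednesday: January 15, 2025.
The following Friday is January 17, 2025.

January 17, 2025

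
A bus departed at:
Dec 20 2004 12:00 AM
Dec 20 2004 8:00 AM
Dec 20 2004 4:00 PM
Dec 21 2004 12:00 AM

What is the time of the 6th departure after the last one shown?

The interval is a steady 8 hours (8, 8, 8).
Dec 21 2004 12:00 AM + 8 h = Dec 21 2004 8:00 AM.
Dec 21 2004 8:00 AM + 8 h = Dec 21 2004 4:00 PM.
Dec 21 2004 4:00 PM + 8 h = Dec 22 2004 12:00 AM.
Dec 22 2004 12:00 AM + 8 h = Dec 22 2004 8:00 AM.
Dec 22 2004 8:00 AM + 8 h = Dec 22 2004 4:00 PM.
Dec 22 2004 4:00 PM + 8 h = Dec 23 2004 12:00 AM.

Dec 23 2004 12:00 AM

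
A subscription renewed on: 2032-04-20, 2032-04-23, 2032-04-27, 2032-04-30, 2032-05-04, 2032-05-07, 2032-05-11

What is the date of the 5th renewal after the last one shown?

2032-05-28

The gap pattern 3, 4, 3, 4, 3, 4 repeats every 2 events.
These are the Tuesdays and Fridays of each week.
Next Friday: 2032-05-14.
The following Tuesday is 2032-05-18.
The following Friday is 2032-05-21.
Next Tuesday: 2032-05-25.
The following Friday is 2032-05-28.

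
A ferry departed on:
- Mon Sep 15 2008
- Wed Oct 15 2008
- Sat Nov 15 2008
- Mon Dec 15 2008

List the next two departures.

The day-of-month is always 15 (30, 31, 30 days between events).
So this recurs on the 15th of each month.
Next: January 2009 → Thu Jan 15 2009.
February 2009: Sun Feb 15 2009.

Thu Jan 15 2009, Sun Feb 15 2009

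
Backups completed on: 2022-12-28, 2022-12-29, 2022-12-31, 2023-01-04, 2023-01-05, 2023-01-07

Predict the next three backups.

Gaps: 1, 2, 4, 1, 2 days — not constant, but cyclic with period 3.
The events fall on every Wednesday, Thursday and Saturday.
Next Wednesday: 2023-01-11.
Next Thursday: 2023-01-12.
Next Saturday: 2023-01-14.

2023-01-11, 2023-01-12, 2023-01-14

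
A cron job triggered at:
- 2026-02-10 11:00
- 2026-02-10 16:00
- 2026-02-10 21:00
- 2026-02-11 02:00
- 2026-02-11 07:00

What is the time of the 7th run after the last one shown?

The interval is a steady 5 hours (5, 5, 5, 5).
2026-02-11 07:00 + 5 h = 2026-02-11 12:00.
2026-02-11 12:00 + 5 h = 2026-02-11 17:00.
2026-02-11 17:00 + 5 h = 2026-02-11 22:00.
2026-02-11 22:00 + 5 h = 2026-02-12 03:00.
2026-02-12 03:00 + 5 h = 2026-02-12 08:00.
2026-02-12 08:00 + 5 h = 2026-02-12 13:00.
2026-02-12 13:00 + 5 h = 2026-02-12 18:00.

2026-02-12 18:00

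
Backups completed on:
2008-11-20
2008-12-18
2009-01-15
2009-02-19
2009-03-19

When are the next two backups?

2009-04-16, 2009-05-21

All dates are Thursdays, 28, 28, 35, 28 days apart.
Specifically, the 3rd Thursday of each month.
April 2009 — 3rd Thursday is 2009-04-16.
3rd Thursday of May 2009: 2009-05-21.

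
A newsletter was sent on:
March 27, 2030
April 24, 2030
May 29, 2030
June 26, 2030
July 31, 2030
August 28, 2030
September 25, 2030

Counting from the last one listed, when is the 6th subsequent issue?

Every date is a Wednesday; gaps 28, 35, 28, 35, 28, 28 days.
Each is the last Wednesday of its month (at least one falls on the 29th or later, ruling out '4th Wednesday').
Last Wednesday of October 2030: October 30, 2030.
November 2030 ends with Wednesday November 27, 2030.
December 2030 ends with Wednesday December 25, 2030.
Last Wednesday of January 2031: January 29, 2031.
Last Wednesday of February 2031: February 26, 2031.
Last Wednesday of March 2031: March 26, 2031.

March 26, 2031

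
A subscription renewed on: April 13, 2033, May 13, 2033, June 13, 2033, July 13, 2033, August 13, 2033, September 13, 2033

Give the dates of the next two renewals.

Gaps: 30, 31, 30, 31, 31 days — not constant. Every event is on the 13th of the month.
Pattern: the 13th of each month.
Next: October 2033 → October 13, 2033.
November 2033: November 13, 2033.

October 13, 2033; November 13, 2033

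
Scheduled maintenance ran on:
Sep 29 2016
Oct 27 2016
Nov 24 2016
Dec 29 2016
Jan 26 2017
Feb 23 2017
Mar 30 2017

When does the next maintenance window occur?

Apr 27 2017

Every date is a Thursday; gaps 28, 28, 35, 28, 28, 35 days.
Each is the last Thursday of its month (at least one falls on the 29th or later, ruling out '4th Thursday').
Last Thursday of April 2017: Apr 27 2017.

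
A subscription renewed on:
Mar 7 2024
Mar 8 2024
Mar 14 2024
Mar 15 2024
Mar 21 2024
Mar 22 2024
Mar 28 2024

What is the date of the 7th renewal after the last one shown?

Every event lands on a Thursday or Friday (gaps cycle 1, 6, 1, 6, 1, 6).
So the schedule is: every Thursday and Friday.
Next Friday: Mar 29 2024.
The following Thursday is Apr 4 2024.
Next Friday: Apr 5 2024.
Next Thursday: Apr 11 2024.
Next Friday: Apr 12 2024.
Next Thursday: Apr 18 2024.
The following Friday is Apr 19 2024.

Apr 19 2024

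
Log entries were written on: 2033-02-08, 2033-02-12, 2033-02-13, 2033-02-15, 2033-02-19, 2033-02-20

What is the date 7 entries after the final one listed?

Gaps: 4, 1, 2, 4, 1 days — not constant, but cyclic with period 3.
The events fall on every Tuesday, Saturday and Sunday.
Next Tuesday: 2033-02-22.
The following Saturday is 2033-02-26.
The following Sunday is 2033-02-27.
Next Tuesday: 2033-03-01.
The following Saturday is 2033-03-05.
Next Sunday: 2033-03-06.
The following Tuesday is 2033-03-08.

2033-03-08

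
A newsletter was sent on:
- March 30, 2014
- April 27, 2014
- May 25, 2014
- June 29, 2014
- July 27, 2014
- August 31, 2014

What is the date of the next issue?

Every date is a Sunday; gaps 28, 28, 35, 28, 35 days.
Each is the last Sunday of its month (at least one falls on the 29th or later, ruling out '4th Sunday').
September 2014 ends with Sunday September 28, 2014.

September 28, 2014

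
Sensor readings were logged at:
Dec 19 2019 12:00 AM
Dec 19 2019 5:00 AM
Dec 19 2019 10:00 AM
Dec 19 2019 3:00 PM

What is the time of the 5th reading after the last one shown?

Dec 20 2019 4:00 PM

Gaps: 5, 5, 5 hours — each event is 5 hours after the previous one.
Dec 19 2019 3:00 PM + 5 h = Dec 19 2019 8:00 PM.
Dec 19 2019 8:00 PM + 5 h = Dec 20 2019 1:00 AM.
Dec 20 2019 1:00 AM + 5 h = Dec 20 2019 6:00 AM.
Dec 20 2019 6:00 AM + 5 h = Dec 20 2019 11:00 AM.
Dec 20 2019 11:00 AM + 5 h = Dec 20 2019 4:00 PM.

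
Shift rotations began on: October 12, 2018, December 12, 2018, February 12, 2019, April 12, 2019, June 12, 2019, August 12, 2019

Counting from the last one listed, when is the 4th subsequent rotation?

Each date is the 12th; the gaps (61, 62, 59, 61, 61) track the month lengths.
The rule is the 12th of every 2 months.
October 2019: October 12, 2019.
December 2019: December 12, 2019.
February 2020: February 12, 2020.
April 2020: April 12, 2020.

April 12, 2020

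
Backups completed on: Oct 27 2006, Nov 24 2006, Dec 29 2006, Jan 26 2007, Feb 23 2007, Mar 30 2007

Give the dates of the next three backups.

Apr 27 2007, May 25 2007, Jun 29 2007

Every date is a Friday; gaps 28, 35, 28, 28, 35 days.
Each is the last Friday of its month (at least one falls on the 29th or later, ruling out '4th Friday').
Last Friday of April 2007: Apr 27 2007.
May 2007 ends with Friday May 25 2007.
June 2007 ends with Friday Jun 29 2007.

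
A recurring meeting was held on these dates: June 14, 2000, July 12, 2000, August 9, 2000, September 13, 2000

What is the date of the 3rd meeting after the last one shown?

December 13, 2000

These are Wednesdays at 28- or 35-day spacing (28, 28, 35).
The pattern: 2nd Wednesday of the month.
October 2000 — 2nd Wednesday is October 11, 2000.
2nd Wednesday of November 2000: November 8, 2000.
2nd Wednesday of December 2000: December 13, 2000.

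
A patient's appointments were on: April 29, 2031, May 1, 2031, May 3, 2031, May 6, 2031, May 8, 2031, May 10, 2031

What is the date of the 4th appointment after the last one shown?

May 20, 2031

Every event lands on a Tuesday or Thursday or Saturday (gaps cycle 2, 2, 3, 2, 2).
So the schedule is: every Tuesday, Thursday and Saturday.
The following Tuesday is May 13, 2031.
Next Thursday: May 15, 2031.
Next Saturday: May 17, 2031.
Next Tuesday: May 20, 2031.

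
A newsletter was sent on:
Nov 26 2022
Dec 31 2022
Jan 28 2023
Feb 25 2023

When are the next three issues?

Mar 25 2023, Apr 29 2023, May 27 2023

Every date is a Saturday; gaps 35, 28, 28 days.
Each is the last Saturday of its month (at least one falls on the 29th or later, ruling out '4th Saturday').
March 2023 ends with Saturday Mar 25 2023.
Last Saturday of April 2023: Apr 29 2023.
Last Saturday of May 2023: May 27 2023.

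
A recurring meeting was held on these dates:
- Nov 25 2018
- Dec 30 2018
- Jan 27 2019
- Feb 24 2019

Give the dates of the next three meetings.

Every date is a Sunday; gaps 35, 28, 28 days.
Each is the last Sunday of its month (at least one falls on the 29th or later, ruling out '4th Sunday').
March 2019 ends with Sunday Mar 31 2019.
Last Sunday of April 2019: Apr 28 2019.
Last Sunday of May 2019: May 26 2019.

Mar 31 2019, Apr 28 2019, May 26 2019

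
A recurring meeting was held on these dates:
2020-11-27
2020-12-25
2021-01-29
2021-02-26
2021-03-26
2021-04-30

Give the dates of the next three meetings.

All Fridays; the gaps (28, 35, 28, 28, 35) vary with month length.
This is the last Friday of each month.
Last Friday of May 2021: 2021-05-28.
June 2021 ends with Friday 2021-06-25.
Last Friday of July 2021: 2021-07-30.

2021-05-28, 2021-06-25, 2021-07-30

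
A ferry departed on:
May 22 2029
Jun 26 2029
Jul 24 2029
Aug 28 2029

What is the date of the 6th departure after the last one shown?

Gaps: 35, 28, 35 days — a mix of 28 and 35. Every date is a Tuesday.
Each is the 4th Tuesday of its month.
4th Tuesday of September 2029: Sep 25 2029.
October 2029 — 4th Tuesday is Oct 23 2029.
4th Tuesday of November 2029: Nov 27 2029.
4th Tuesday of December 2029: Dec 25 2029.
4th Tuesday of January 2030: Jan 22 2030.
February 2030 — 4th Tuesday is Feb 26 2030.

Feb 26 2030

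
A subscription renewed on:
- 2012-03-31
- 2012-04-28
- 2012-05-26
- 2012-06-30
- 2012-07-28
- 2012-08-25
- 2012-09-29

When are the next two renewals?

2012-10-27, 2012-11-24

All Saturdays; the gaps (28, 28, 35, 28, 28, 35) vary with month length.
This is the last Saturday of each month.
Last Saturday of October 2012: 2012-10-27.
November 2012 ends with Saturday 2012-11-24.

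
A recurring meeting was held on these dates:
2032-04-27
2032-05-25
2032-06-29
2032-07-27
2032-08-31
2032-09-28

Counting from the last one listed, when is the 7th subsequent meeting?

All Tuesdays; the gaps (28, 35, 28, 35, 28) vary with month length.
This is the last Tuesday of each month.
October 2032 ends with Tuesday 2032-10-26.
November 2032 ends with Tuesday 2032-11-30.
December 2032 ends with Tuesday 2032-12-28.
Last Tuesday of January 2033: 2033-01-25.
February 2033 ends with Tuesday 2033-02-22.
March 2033 ends with Tuesday 2033-03-29.
Last Tuesday of April 2033: 2033-04-26.

2033-04-26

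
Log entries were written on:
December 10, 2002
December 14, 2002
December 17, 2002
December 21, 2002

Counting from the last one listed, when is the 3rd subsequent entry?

December 31, 2002

The gap pattern 4, 3, 4 repeats every 2 events.
These are the Tuesdays and Saturdays of each week.
The following Tuesday is December 24, 2002.
The following Saturday is December 28, 2002.
The following Tuesday is December 31, 2002.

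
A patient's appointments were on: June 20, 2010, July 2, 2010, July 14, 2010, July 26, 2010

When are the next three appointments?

The spacing is 12, 12, 12 days — always 12 days.
July 26, 2010 + 12 days = August 7, 2010.
August 7, 2010 + 12 days = August 19, 2010.
August 19, 2010 + 12 days = August 31, 2010.

August 7, 2010; August 19, 2010; August 31, 2010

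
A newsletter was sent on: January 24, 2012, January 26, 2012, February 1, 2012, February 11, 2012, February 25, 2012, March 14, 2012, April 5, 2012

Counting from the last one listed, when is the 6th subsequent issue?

November 7, 2012

Gaps: 2, 6, 10, 14, 18, 22 days — each gap is 4 larger than the previous one.
Next gap: 26 days. April 5, 2012 + 26 days = May 1, 2012.
Next gap: 30 days. May 1, 2012 + 30 days = May 31, 2012.
Next gap: 34 days. May 31, 2012 + 34 days = July 4, 2012.
Next gap: 38 days. July 4, 2012 + 38 days = August 11, 2012.
Next gap: 42 days. August 11, 2012 + 42 days = September 22, 2012.
Next gap: 46 days. September 22, 2012 + 46 days = November 7, 2012.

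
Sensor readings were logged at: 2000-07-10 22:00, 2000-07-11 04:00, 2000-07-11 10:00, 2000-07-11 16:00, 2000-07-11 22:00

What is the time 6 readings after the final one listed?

The interval is a steady 6 hours (6, 6, 6, 6).
2000-07-11 22:00 + 6 h = 2000-07-12 04:00.
2000-07-12 04:00 + 6 h = 2000-07-12 10:00.
2000-07-12 10:00 + 6 h = 2000-07-12 16:00.
2000-07-12 16:00 + 6 h = 2000-07-12 22:00.
2000-07-12 22:00 + 6 h = 2000-07-13 04:00.
2000-07-13 04:00 + 6 h = 2000-07-13 10:00.

2000-07-13 10:00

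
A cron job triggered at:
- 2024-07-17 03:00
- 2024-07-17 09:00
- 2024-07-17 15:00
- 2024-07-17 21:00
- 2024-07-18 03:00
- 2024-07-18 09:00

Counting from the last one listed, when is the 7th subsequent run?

The interval is a steady 6 hours (6, 6, 6, 6, 6).
2024-07-18 09:00 + 6 h = 2024-07-18 15:00.
2024-07-18 15:00 + 6 h = 2024-07-18 21:00.
2024-07-18 21:00 + 6 h = 2024-07-19 03:00.
2024-07-19 03:00 + 6 h = 2024-07-19 09:00.
2024-07-19 09:00 + 6 h = 2024-07-19 15:00.
2024-07-19 15:00 + 6 h = 2024-07-19 21:00.
2024-07-19 21:00 + 6 h = 2024-07-20 03:00.

2024-07-20 03:00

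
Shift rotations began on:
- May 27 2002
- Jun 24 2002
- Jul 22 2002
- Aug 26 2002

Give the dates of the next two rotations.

These are Mondays at 28- or 35-day spacing (28, 28, 35).
The pattern: 4th Monday of the month.
4th Monday of September 2002: Sep 23 2002.
October 2002 — 4th Monday is Oct 28 2002.

Sep 23 2002, Oct 28 2002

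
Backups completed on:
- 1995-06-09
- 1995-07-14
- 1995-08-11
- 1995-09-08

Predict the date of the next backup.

1995-10-13

All dates are Fridays, 35, 28, 28 days apart.
Specifically, the 2nd Friday of each month.
October 1995 — 2nd Friday is 1995-10-13.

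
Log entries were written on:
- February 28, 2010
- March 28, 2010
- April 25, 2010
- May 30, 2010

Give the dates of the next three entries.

June 27, 2010; July 25, 2010; August 29, 2010

All Sundays; the gaps (28, 28, 35) vary with month length.
This is the last Sunday of each month.
Last Sunday of June 2010: June 27, 2010.
July 2010 ends with Sunday July 25, 2010.
August 2010 ends with Sunday August 29, 2010.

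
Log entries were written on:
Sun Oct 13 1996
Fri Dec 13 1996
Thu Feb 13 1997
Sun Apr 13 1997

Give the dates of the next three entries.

Fri Jun 13 1997, Wed Aug 13 1997, Mon Oct 13 1997

Each date is the 13th; the gaps (61, 62, 59) track the month lengths.
The rule is the 13th of every 2 months.
June 1997: Fri Jun 13 1997.
August 1997: Wed Aug 13 1997.
October 1997: Mon Oct 13 1997.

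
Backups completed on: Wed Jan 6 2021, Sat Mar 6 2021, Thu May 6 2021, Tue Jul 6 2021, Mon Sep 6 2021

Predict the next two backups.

Each date is the 6th; the gaps (59, 61, 61, 62) track the month lengths.
The rule is the 6th of every 2 months.
November 2021: Sat Nov 6 2021.
Next: January 2022 → Thu Jan 6 2022.

Sat Nov 6 2021, Thu Jan 6 2022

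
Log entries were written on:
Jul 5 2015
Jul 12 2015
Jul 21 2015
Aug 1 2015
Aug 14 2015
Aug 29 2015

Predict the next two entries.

Sep 15 2015, Oct 4 2015

Intervals are 7, 9, 11, 13, 15 days — an arithmetic progression with common difference 2.
Next gap: 17 days. Aug 29 2015 + 17 days = Sep 15 2015.
Next gap: 19 days. Sep 15 2015 + 19 days = Oct 4 2015.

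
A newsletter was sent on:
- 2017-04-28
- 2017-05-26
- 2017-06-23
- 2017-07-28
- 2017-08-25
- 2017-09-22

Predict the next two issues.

2017-10-27, 2017-11-24

These are Fridays at 28- or 35-day spacing (28, 28, 35, 28, 28).
The pattern: 4th Friday of the month.
October 2017 — 4th Friday is 2017-10-27.
4th Friday of November 2017: 2017-11-24.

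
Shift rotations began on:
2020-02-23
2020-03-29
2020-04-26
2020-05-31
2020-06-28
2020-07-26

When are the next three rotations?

2020-08-30, 2020-09-27, 2020-10-25

All Sundays; the gaps (35, 28, 35, 28, 28) vary with month length.
This is the last Sunday of each month.
Last Sunday of August 2020: 2020-08-30.
Last Sunday of September 2020: 2020-09-27.
October 2020 ends with Sunday 2020-10-25.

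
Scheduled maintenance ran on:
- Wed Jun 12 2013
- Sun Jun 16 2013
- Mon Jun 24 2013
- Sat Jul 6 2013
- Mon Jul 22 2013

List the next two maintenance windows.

Gaps: 4, 8, 12, 16 days — each gap is 4 larger than the previous one.
Next gap: 20 days. Mon Jul 22 2013 + 20 days = Sun Aug 11 2013.
Next gap: 24 days. Sun Aug 11 2013 + 24 days = Wed Sep 4 2013.

Sun Aug 11 2013, Wed Sep 4 2013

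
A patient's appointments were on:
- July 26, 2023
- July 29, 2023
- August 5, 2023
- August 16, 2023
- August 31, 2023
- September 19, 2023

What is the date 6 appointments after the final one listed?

April 4, 2024

The spacing grows by 4 each time: 3, 7, 11, 15, 19 days.
Next gap: 23 days. September 19, 2023 + 23 days = October 12, 2023.
Next gap: 27 days. October 12, 2023 + 27 days = November 8, 2023.
Next gap: 31 days. November 8, 2023 + 31 days = December 9, 2023.
Next gap: 35 days. December 9, 2023 + 35 days = January 13, 2024.
Next gap: 39 days. January 13, 2024 + 39 days = February 21, 2024.
Next gap: 43 days. February 21, 2024 + 43 days = April 4, 2024.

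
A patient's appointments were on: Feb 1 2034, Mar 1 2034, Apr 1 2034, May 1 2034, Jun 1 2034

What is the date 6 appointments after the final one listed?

Each date is the 1st; the gaps (28, 31, 30, 31) track the month lengths.
The rule is the 1st of each month.
Next: July 2034 → Jul 1 2034.
Next: August 2034 → Aug 1 2034.
September 2034: Sep 1 2034.
Next: October 2034 → Oct 1 2034.
Next: November 2034 → Nov 1 2034.
December 2034: Dec 1 2034.

Dec 1 2034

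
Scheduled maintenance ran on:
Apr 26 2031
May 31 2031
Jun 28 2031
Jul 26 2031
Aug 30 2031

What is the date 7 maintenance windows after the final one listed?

Mar 27 2032

Every date is a Saturday; gaps 35, 28, 28, 35 days.
Each is the last Saturday of its month (at least one falls on the 29th or later, ruling out '4th Saturday').
Last Saturday of September 2031: Sep 27 2031.
Last Saturday of October 2031: Oct 25 2031.
Last Saturday of November 2031: Nov 29 2031.
Last Saturday of December 2031: Dec 27 2031.
January 2032 ends with Saturday Jan 31 2032.
Last Saturday of February 2032: Feb 28 2032.
March 2032 ends with Saturday Mar 27 2032.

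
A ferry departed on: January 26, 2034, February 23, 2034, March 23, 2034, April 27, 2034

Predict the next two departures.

May 25, 2034; June 22, 2034

These are Thursdays at 28- or 35-day spacing (28, 28, 35).
The pattern: 4th Thursday of the month.
May 2034 — 4th Thursday is May 25, 2034.
4th Thursday of June 2034: June 22, 2034.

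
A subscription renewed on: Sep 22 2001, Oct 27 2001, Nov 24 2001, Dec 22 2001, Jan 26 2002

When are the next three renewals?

Feb 23 2002, Mar 23 2002, Apr 27 2002

All dates are Saturdays, 35, 28, 28, 35 days apart.
Specifically, the 4th Saturday of each month.
February 2002 — 4th Saturday is Feb 23 2002.
March 2002 — 4th Saturday is Mar 23 2002.
4th Saturday of April 2002: Apr 27 2002.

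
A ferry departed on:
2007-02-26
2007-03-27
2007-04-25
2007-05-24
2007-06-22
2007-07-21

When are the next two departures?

Every event comes 29 days after the last (29, 29, 29, 29, 29).
2007-07-21 + 29 days = 2007-08-19.
2007-08-19 + 29 days = 2007-09-17.

2007-08-19, 2007-09-17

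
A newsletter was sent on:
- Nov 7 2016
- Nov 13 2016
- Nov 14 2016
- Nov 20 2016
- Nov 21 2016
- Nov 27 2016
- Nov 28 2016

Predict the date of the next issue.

Dec 4 2016

Every event lands on a Monday or Sunday (gaps cycle 6, 1, 6, 1, 6, 1).
So the schedule is: every Monday and Sunday.
The following Sunday is Dec 4 2016.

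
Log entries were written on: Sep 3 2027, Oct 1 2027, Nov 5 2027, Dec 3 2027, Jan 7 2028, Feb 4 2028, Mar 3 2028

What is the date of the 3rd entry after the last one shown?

All dates are Fridays, 28, 35, 28, 35, 28, 28 days apart.
Specifically, the 1st Friday of each month.
April 2028 — 1st Friday is Apr 7 2028.
May 2028 — 1st Friday is May 5 2028.
1st Friday of June 2028: Jun 2 2028.

Jun 2 2028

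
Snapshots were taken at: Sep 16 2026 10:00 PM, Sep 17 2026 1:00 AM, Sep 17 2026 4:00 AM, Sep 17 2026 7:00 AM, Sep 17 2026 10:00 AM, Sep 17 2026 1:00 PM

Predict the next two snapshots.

Sep 17 2026 4:00 PM, Sep 17 2026 7:00 PM

Spacing: 3, 3, 3, 3, 3 h — constant 3 h.
Sep 17 2026 1:00 PM + 3 h = Sep 17 2026 4:00 PM.
Sep 17 2026 4:00 PM + 3 h = Sep 17 2026 7:00 PM.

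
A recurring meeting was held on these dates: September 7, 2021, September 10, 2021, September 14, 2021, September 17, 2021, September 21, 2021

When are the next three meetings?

September 24, 2021; September 28, 2021; October 1, 2021

Every event lands on a Tuesday or Friday (gaps cycle 3, 4, 3, 4).
So the schedule is: every Tuesday and Friday.
The following Friday is September 24, 2021.
The following Tuesday is September 28, 2021.
The following Friday is October 1, 2021.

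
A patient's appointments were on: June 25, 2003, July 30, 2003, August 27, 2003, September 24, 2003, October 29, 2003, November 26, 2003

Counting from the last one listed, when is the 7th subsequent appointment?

June 30, 2004

Every date is a Wednesday; gaps 35, 28, 28, 35, 28 days.
Each is the last Wednesday of its month (at least one falls on the 29th or later, ruling out '4th Wednesday').
Last Wednesday of December 2003: December 31, 2003.
January 2004 ends with Wednesday January 28, 2004.
Last Wednesday of February 2004: February 25, 2004.
March 2004 ends with Wednesday March 31, 2004.
April 2004 ends with Wednesday April 28, 2004.
May 2004 ends with Wednesday May 26, 2004.
Last Wednesday of June 2004: June 30, 2004.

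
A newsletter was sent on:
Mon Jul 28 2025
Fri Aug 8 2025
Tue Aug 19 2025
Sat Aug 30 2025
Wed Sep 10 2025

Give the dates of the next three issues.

The spacing is 11, 11, 11, 11 days — always 11 days.
Wed Sep 10 2025 + 11 days = Sun Sep 21 2025.
Sun Sep 21 2025 + 11 days = Thu Oct 2 2025.
Thu Oct 2 2025 + 11 days = Mon Oct 13 2025.

Sun Sep 21 2025, Thu Oct 2 2025, Mon Oct 13 2025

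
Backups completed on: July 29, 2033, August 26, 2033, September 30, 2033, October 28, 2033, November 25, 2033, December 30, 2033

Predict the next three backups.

January 27, 2034; February 24, 2034; March 31, 2034

These are Fridays with 28, 35, 28, 28, 35-day gaps.
Each is the final Friday of its month — July 29, 2033 is past the 28th, so '4th Friday' doesn't fit.
Last Friday of January 2034: January 27, 2034.
February 2034 ends with Friday February 24, 2034.
Last Friday of March 2034: March 31, 2034.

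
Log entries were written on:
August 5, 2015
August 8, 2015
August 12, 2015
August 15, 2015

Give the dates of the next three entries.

Every event lands on a Wednesday or Saturday (gaps cycle 3, 4, 3).
So the schedule is: every Wednesday and Saturday.
Next Wednesday: August 19, 2015.
Next Saturday: August 22, 2015.
The following Wednesday is August 26, 2015.

August 19, 2015; August 22, 2015; August 26, 2015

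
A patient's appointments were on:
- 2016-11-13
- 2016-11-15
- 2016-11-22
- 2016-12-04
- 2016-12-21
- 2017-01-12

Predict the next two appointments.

Intervals are 2, 7, 12, 17, 22 days — an arithmetic progression with common difference 5.
Next gap: 27 days. 2017-01-12 + 27 days = 2017-02-08.
Next gap: 32 days. 2017-02-08 + 32 days = 2017-03-12.

2017-02-08, 2017-03-12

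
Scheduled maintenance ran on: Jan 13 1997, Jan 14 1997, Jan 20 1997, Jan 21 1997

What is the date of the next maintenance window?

Gaps: 1, 6, 1 days — not constant, but cyclic with period 2.
The events fall on every Monday and Tuesday.
Next Monday: Jan 27 1997.

Jan 27 1997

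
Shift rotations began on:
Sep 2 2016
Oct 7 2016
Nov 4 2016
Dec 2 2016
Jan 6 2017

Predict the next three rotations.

Feb 3 2017, Mar 3 2017, Apr 7 2017

Gaps: 35, 28, 28, 35 days — a mix of 28 and 35. Every date is a Friday.
Each is the 1st Friday of its month.
February 2017 — 1st Friday is Feb 3 2017.
March 2017 — 1st Friday is Mar 3 2017.
1st Friday of April 2017: Apr 7 2017.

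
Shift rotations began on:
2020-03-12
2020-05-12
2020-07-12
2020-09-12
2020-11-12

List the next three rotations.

2021-01-12, 2021-03-12, 2021-05-12

Gaps: 61, 61, 62, 61 days — not constant. Every event is on the 12th of the month.
Pattern: the 12th of every 2 months.
January 2021: 2021-01-12.
March 2021: 2021-03-12.
Next: May 2021 → 2021-05-12.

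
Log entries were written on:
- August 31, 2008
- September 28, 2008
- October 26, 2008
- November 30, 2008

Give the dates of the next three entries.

Every date is a Sunday; gaps 28, 28, 35 days.
Each is the last Sunday of its month (at least one falls on the 29th or later, ruling out '4th Sunday').
December 2008 ends with Sunday December 28, 2008.
January 2009 ends with Sunday January 25, 2009.
Last Sunday of February 2009: February 22, 2009.

December 28, 2008; January 25, 2009; February 22, 2009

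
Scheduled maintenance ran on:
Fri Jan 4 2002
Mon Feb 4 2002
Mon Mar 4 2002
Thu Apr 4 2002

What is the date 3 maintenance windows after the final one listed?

Each date is the 4th; the gaps (31, 28, 31) track the month lengths.
The rule is the 4th of each month.
Next: May 2002 → Sat May 4 2002.
June 2002: Tue Jun 4 2002.
July 2002: Thu Jul 4 2002.

Thu Jul 4 2002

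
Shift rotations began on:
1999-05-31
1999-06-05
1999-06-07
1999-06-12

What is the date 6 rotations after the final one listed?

Gaps: 5, 2, 5 days — not constant, but cyclic with period 2.
The events fall on every Monday and Saturday.
Next Monday: 1999-06-14.
The following Saturday is 1999-06-19.
Next Monday: 1999-06-21.
Next Saturday: 1999-06-26.
The following Monday is 1999-06-28.
Next Saturday: 1999-07-03.

1999-07-03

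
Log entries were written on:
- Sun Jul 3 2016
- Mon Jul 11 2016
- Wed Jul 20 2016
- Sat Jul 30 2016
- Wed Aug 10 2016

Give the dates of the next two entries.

Mon Aug 22 2016, Sun Sep 4 2016

The spacing grows by 1 each time: 8, 9, 10, 11 days.
Next gap: 12 days. Wed Aug 10 2016 + 12 days = Mon Aug 22 2016.
Next gap: 13 days. Mon Aug 22 2016 + 13 days = Sun Sep 4 2016.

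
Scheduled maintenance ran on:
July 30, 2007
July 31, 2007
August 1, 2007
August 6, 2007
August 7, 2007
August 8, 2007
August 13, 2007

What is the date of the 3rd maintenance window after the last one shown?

August 20, 2007

The gap pattern 1, 1, 5, 1, 1, 5 repeats every 3 events.
These are the Mondays, Tuesdays and Wednesdays of each week.
Next Tuesday: August 14, 2007.
Next Wednesday: August 15, 2007.
Next Monday: August 20, 2007.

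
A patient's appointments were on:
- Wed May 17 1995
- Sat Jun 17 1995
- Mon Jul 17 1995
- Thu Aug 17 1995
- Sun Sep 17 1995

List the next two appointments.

Tue Oct 17 1995, Fri Nov 17 1995

Gaps: 31, 30, 31, 31 days — not constant. Every event is on the 17th of the month.
Pattern: the 17th of each month.
October 1995: Tue Oct 17 1995.
November 1995: Fri Nov 17 1995.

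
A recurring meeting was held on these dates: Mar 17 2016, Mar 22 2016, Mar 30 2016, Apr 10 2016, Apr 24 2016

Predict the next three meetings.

May 11 2016, May 31 2016, Jun 23 2016

Intervals are 5, 8, 11, 14 days — an arithmetic progression with common difference 3.
Next gap: 17 days. Apr 24 2016 + 17 days = May 11 2016.
Next gap: 20 days. May 11 2016 + 20 days = May 31 2016.
Next gap: 23 days. May 31 2016 + 23 days = Jun 23 2016.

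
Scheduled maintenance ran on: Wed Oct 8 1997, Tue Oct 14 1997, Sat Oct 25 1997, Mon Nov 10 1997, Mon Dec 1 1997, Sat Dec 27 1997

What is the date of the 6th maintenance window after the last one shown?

Intervals are 6, 11, 16, 21, 26 days — an arithmetic progression with common difference 5.
Next gap: 31 days. Sat Dec 27 1997 + 31 days = Tue Jan 27 1998.
Next gap: 36 days. Tue Jan 27 1998 + 36 days = Wed Mar 4 1998.
Next gap: 41 days. Wed Mar 4 1998 + 41 days = Tue Apr 14 1998.
Next gap: 46 days. Tue Apr 14 1998 + 46 days = Sat May 30 1998.
Next gap: 51 days. Sat May 30 1998 + 51 days = Mon Jul 20 1998.
Next gap: 56 days. Mon Jul 20 1998 + 56 days = Mon Sep 14 1998.

Mon Sep 14 1998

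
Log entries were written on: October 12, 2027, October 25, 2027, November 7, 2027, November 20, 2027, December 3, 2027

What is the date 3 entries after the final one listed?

Gaps between consecutive events: 13, 13, 13, 13 days — a constant 13-day interval.
December 3, 2027 + 13 days = December 16, 2027.
December 16, 2027 + 13 days = December 29, 2027.
December 29, 2027 + 13 days = January 11, 2028.

January 11, 2028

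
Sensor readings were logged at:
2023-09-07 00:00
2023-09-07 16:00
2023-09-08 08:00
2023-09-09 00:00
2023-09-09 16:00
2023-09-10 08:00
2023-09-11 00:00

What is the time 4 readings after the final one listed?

2023-09-13 16:00

Spacing: 16, 16, 16, 16, 16, 16 h — constant 16 h.
2023-09-11 00:00 + 16 h = 2023-09-11 16:00.
2023-09-11 16:00 + 16 h = 2023-09-12 08:00.
2023-09-12 08:00 + 16 h = 2023-09-13 00:00.
2023-09-13 00:00 + 16 h = 2023-09-13 16:00.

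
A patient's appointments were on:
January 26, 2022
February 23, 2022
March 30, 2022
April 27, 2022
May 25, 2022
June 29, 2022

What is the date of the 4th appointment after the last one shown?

All Wednesdays; the gaps (28, 35, 28, 28, 35) vary with month length.
This is the last Wednesday of each month.
July 2022 ends with Wednesday July 27, 2022.
Last Wednesday of August 2022: August 31, 2022.
September 2022 ends with Wednesday September 28, 2022.
October 2022 ends with Wednesday October 26, 2022.

October 26, 2022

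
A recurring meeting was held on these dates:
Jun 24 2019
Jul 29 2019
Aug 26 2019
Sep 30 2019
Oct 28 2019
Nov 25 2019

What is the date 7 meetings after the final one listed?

Jun 29 2020

Every date is a Monday; gaps 35, 28, 35, 28, 28 days.
Each is the last Monday of its month (at least one falls on the 29th or later, ruling out '4th Monday').
Last Monday of December 2019: Dec 30 2019.
Last Monday of January 2020: Jan 27 2020.
February 2020 ends with Monday Feb 24 2020.
Last Monday of March 2020: Mar 30 2020.
Last Monday of April 2020: Apr 27 2020.
Last Monday of May 2020: May 25 2020.
June 2020 ends with Monday Jun 29 2020.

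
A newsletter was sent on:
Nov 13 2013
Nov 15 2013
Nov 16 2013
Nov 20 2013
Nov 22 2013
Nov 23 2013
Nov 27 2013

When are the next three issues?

The gap pattern 2, 1, 4, 2, 1, 4 repeats every 3 events.
These are the Wednesdays, Fridays and Saturdays of each week.
Next Friday: Nov 29 2013.
The following Saturday is Nov 30 2013.
Next Wednesday: Dec 4 2013.

Nov 29 2013, Nov 30 2013, Dec 4 2013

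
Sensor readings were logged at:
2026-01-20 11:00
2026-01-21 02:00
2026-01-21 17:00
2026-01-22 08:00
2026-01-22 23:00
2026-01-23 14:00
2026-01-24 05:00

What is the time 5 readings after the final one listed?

Gaps: 15, 15, 15, 15, 15, 15 hours — each event is 15 hours after the previous one.
2026-01-24 05:00 + 15 h = 2026-01-24 20:00.
2026-01-24 20:00 + 15 h = 2026-01-25 11:00.
2026-01-25 11:00 + 15 h = 2026-01-26 02:00.
2026-01-26 02:00 + 15 h = 2026-01-26 17:00.
2026-01-26 17:00 + 15 h = 2026-01-27 08:00.

2026-01-27 08:00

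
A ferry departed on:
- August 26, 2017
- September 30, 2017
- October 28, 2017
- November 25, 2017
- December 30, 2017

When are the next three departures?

January 27, 2018; February 24, 2018; March 31, 2018

All Saturdays; the gaps (35, 28, 28, 35) vary with month length.
This is the last Saturday of each month.
January 2018 ends with Saturday January 27, 2018.
February 2018 ends with Saturday February 24, 2018.
March 2018 ends with Saturday March 31, 2018.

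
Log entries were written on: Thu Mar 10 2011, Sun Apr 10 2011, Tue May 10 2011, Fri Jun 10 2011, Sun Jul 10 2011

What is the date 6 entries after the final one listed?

Each date is the 10th; the gaps (31, 30, 31, 30) track the month lengths.
The rule is the 10th of each month.
August 2011: Wed Aug 10 2011.
Next: September 2011 → Sat Sep 10 2011.
October 2011: Mon Oct 10 2011.
Next: November 2011 → Thu Nov 10 2011.
Next: December 2011 → Sat Dec 10 2011.
Next: January 2012 → Tue Jan 10 2012.

Tue Jan 10 2012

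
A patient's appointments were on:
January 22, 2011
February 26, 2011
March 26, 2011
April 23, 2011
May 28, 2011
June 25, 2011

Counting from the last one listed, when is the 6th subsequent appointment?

Gaps: 35, 28, 28, 35, 28 days — a mix of 28 and 35. Every date is a Saturday.
Each is the 4th Saturday of its month.
July 2011 — 4th Saturday is July 23, 2011.
4th Saturday of August 2011: August 27, 2011.
September 2011 — 4th Saturday is September 24, 2011.
October 2011 — 4th Saturday is October 22, 2011.
4th Saturday of November 2011: November 26, 2011.
4th Saturday of December 2011: December 24, 2011.

December 24, 2011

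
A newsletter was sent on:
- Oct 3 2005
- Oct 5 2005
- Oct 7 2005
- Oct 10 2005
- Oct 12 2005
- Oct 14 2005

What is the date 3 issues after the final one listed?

Oct 21 2005

Gaps: 2, 2, 3, 2, 2 days — not constant, but cyclic with period 3.
The events fall on every Monday, Wednesday and Friday.
Next Monday: Oct 17 2005.
Next Wednesday: Oct 19 2005.
The following Friday is Oct 21 2005.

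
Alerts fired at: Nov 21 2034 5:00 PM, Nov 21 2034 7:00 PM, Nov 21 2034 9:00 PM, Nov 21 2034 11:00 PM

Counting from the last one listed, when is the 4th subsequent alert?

Spacing: 2, 2, 2 h — constant 2 h.
Nov 21 2034 11:00 PM + 2 h = Nov 22 2034 1:00 AM.
Nov 22 2034 1:00 AM + 2 h = Nov 22 2034 3:00 AM.
Nov 22 2034 3:00 AM + 2 h = Nov 22 2034 5:00 AM.
Nov 22 2034 5:00 AM + 2 h = Nov 22 2034 7:00 AM.

Nov 22 2034 7:00 AM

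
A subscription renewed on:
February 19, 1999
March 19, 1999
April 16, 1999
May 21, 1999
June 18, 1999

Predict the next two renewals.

July 16, 1999; August 20, 1999

Gaps: 28, 28, 35, 28 days — a mix of 28 and 35. Every date is a Friday.
Each is the 3rd Friday of its month.
3rd Friday of July 1999: July 16, 1999.
August 1999 — 3rd Friday is August 20, 1999.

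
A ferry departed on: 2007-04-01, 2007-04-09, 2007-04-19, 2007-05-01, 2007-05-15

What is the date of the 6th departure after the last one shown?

Gaps: 8, 10, 12, 14 days — each gap is 2 larger than the previous one.
Next gap: 16 days. 2007-05-15 + 16 days = 2007-05-31.
Next gap: 18 days. 2007-05-31 + 18 days = 2007-06-18.
Next gap: 20 days. 2007-06-18 + 20 days = 2007-07-08.
Next gap: 22 days. 2007-07-08 + 22 days = 2007-07-30.
Next gap: 24 days. 2007-07-30 + 24 days = 2007-08-23.
Next gap: 26 days. 2007-08-23 + 26 days = 2007-09-18.

2007-09-18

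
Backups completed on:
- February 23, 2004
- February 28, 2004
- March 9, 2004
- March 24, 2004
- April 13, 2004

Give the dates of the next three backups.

Gaps: 5, 10, 15, 20 days — each gap is 5 larger than the previous one.
Next gap: 25 days. April 13, 2004 + 25 days = May 8, 2004.
Next gap: 30 days. May 8, 2004 + 30 days = June 7, 2004.
Next gap: 35 days. June 7, 2004 + 35 days = July 12, 2004.

May 8, 2004; June 7, 2004; July 12, 2004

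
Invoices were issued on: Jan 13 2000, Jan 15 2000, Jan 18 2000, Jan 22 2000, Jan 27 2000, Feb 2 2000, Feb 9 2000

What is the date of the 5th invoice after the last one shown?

Intervals are 2, 3, 4, 5, 6, 7 days — an arithmetic progression with common difference 1.
Next gap: 8 days. Feb 9 2000 + 8 days = Feb 17 2000.
Next gap: 9 days. Feb 17 2000 + 9 days = Feb 26 2000.
Next gap: 10 days. Feb 26 2000 + 10 days = Mar 7 2000.
Next gap: 11 days. Mar 7 2000 + 11 days = Mar 18 2000.
Next gap: 12 days. Mar 18 2000 + 12 days = Mar 30 2000.

Mar 30 2000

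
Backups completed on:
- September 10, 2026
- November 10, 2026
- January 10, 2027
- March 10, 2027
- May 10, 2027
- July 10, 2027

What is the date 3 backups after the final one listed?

Each date is the 10th; the gaps (61, 61, 59, 61, 61) track the month lengths.
The rule is the 10th of every 2 months.
September 2027: September 10, 2027.
November 2027: November 10, 2027.
Next: January 2028 → January 10, 2028.

January 10, 2028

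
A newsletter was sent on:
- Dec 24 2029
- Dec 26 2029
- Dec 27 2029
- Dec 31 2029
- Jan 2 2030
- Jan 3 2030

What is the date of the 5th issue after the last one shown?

Every event lands on a Monday or Wednesday or Thursday (gaps cycle 2, 1, 4, 2, 1).
So the schedule is: every Monday, Wednesday and Thursday.
Next Monday: Jan 7 2030.
Next Wednesday: Jan 9 2030.
The following Thursday is Jan 10 2030.
Next Monday: Jan 14 2030.
Next Wednesday: Jan 16 2030.

Jan 16 2030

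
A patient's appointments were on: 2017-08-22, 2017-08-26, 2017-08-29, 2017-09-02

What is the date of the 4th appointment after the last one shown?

2017-09-16

Gaps: 4, 3, 4 days — not constant, but cyclic with period 2.
The events fall on every Tuesday and Saturday.
Next Tuesday: 2017-09-05.
Next Saturday: 2017-09-09.
Next Tuesday: 2017-09-12.
The following Saturday is 2017-09-16.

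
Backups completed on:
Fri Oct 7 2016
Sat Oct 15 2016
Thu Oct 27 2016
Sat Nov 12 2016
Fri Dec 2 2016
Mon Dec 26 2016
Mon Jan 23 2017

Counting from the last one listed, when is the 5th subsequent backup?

Fri Aug 11 2017

Gaps: 8, 12, 16, 20, 24, 28 days — each gap is 4 larger than the previous one.
Next gap: 32 days. Mon Jan 23 2017 + 32 days = Fri Feb 24 2017.
Next gap: 36 days. Fri Feb 24 2017 + 36 days = Sat Apr 1 2017.
Next gap: 40 days. Sat Apr 1 2017 + 40 days = Thu May 11 2017.
Next gap: 44 days. Thu May 11 2017 + 44 days = Sat Jun 24 2017.
Next gap: 48 days. Sat Jun 24 2017 + 48 days = Fri Aug 11 2017.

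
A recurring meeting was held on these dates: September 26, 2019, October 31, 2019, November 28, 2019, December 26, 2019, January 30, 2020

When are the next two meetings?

All Thursdays; the gaps (35, 28, 28, 35) vary with month length.
This is the last Thursday of each month.
February 2020 ends with Thursday February 27, 2020.
Last Thursday of March 2020: March 26, 2020.

February 27, 2020; March 26, 2020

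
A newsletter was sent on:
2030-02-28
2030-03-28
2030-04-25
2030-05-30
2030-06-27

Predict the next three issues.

Every date is a Thursday; gaps 28, 28, 35, 28 days.
Each is the last Thursday of its month (at least one falls on the 29th or later, ruling out '4th Thursday').
July 2030 ends with Thursday 2030-07-25.
August 2030 ends with Thursday 2030-08-29.
Last Thursday of September 2030: 2030-09-26.

2030-07-25, 2030-08-29, 2030-09-26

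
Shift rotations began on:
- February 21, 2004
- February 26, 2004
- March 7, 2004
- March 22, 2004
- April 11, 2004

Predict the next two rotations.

Intervals are 5, 10, 15, 20 days — an arithmetic progression with common difference 5.
Next gap: 25 days. April 11, 2004 + 25 days = May 6, 2004.
Next gap: 30 days. May 6, 2004 + 30 days = June 5, 2004.

May 6, 2004; June 5, 2004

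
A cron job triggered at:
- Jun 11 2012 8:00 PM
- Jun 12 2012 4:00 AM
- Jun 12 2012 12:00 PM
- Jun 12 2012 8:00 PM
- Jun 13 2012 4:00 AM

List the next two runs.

Jun 13 2012 12:00 PM, Jun 13 2012 8:00 PM

Spacing: 8, 8, 8, 8 h — constant 8 h.
Jun 13 2012 4:00 AM + 8 h = Jun 13 2012 12:00 PM.
Jun 13 2012 12:00 PM + 8 h = Jun 13 2012 8:00 PM.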